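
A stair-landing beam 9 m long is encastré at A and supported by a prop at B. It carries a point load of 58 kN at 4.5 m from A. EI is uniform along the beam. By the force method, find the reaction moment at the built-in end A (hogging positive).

M_A = 97.88 kN·m

Remove the prop at B; the released (primary) structure is a cantilever built in at A.
Deflection at B on the released cantilever, summing each load's contribution:
  point load 58 at a = 4.5: Pa²(3L − a)/(6EI) = 4404/EI
Tip deflection under a unit load at B: L³/(3EI) = 243/EI.
Compatibility at B: δ_0 − R_B·δ_{BB} = 0, so R_B = 4404/243 = 18.12 kN.
Moment equilibrium about A: M_A = Σ(load moments about A) − R_B·L = 261 − 18.12×9 = 97.88 kN·m.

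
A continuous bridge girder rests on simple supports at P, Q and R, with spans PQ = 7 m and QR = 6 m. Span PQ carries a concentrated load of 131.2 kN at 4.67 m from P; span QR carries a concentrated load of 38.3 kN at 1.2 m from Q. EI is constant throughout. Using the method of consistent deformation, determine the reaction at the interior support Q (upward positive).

R_Q = 151.2 kN

Insert a hinge at Q; M_Q is the redundant, and each span becomes simply supported.
Discontinuity in slope at Q on the released structure — sum the simple-span end rotations:
  span PQ: point load 131.2 at a = 4.67: Pab(L + a)/(6LEI) = 396.7/EI
  span QR: point load 38.3 at a = 1.2: Pab(L + b)/(6LEI) = 66.18/EI
  relative rotation θ_0 = (396.7 + 66.18)/EI = 462.9/EI
A unit hogging moment at Q produces rotation L₁/(3EI) + L₂/(3EI) = 4.333/EI.
Slope continuity at Q: θ_0 = M_Q·4.333/EI, so M_Q = 462.9/4.333 = 106.8 kN·m (hogging).
Span PQ, ΣM about P with M_Q applied at Q: R_Q^{PQ}·7 = 612.7 + 106.8, so R_Q^{PQ} = 102.8 kN and R_P = 131.2 − 102.8 = 28.41 kN.
Span QR, ΣM about R: R_Q^{QR}·6 = 183.8 + 106.8, so R_Q^{QR} = 48.44 kN and R_R = 38.3 − 48.44 = -10.14 kN.
R_Q = 102.8 + 48.44 = 151.2 kN.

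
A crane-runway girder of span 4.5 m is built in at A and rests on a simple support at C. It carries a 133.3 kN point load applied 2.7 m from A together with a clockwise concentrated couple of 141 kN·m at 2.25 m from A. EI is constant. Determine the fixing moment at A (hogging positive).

Choose R_C as the redundant. The primary structure is the cantilever fixed at A.
Primary-structure tip deflection at C by superposition:
  point load 133.3 at a = 2.7: Pa²(3L − a)/(6EI) = 1749/EI
  clockwise couple 141 at a = 2.25: M₀a(2L − a)/(2EI) = 1071/EI
  δ_0 = 2820/EI
Tip deflection under a unit load at C: L³/(3EI) = 30.38/EI.
The prop prevents deflection at C: R_C = δ_0/δ_{CC} = 2820/30.38 = 92.84 kN.
Moment equilibrium about A: M_A = Σ(load moments about A) − R_C·L = 500.9 − 92.84×4.5 = 83.15 kN·m.

M_A = 83.15 kN·m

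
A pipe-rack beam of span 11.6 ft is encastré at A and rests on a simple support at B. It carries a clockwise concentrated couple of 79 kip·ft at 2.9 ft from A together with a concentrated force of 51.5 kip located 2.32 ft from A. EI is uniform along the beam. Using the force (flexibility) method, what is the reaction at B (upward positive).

Choose R_B as the redundant. The primary structure is the cantilever fixed at A.
Downward deflection at the released point B due to the loads:
  clockwise couple 79 at a = 2.9: M₀a(2L − a)/(2EI) = 2325/EI
  point load 51.5 at a = 2.32: Pa²(3L − a)/(6EI) = 1501/EI
  δ_0 = 3826/EI
Flexibility coefficient — unit upward force at B: δ_{BB} = L³/(3EI) = 520.3/EI.
Compatibility at B: δ_0 − R_B·δ_{BB} = 0, so R_B = 3826/520.3 = 7.353 kip.

R_B = 7.353 kip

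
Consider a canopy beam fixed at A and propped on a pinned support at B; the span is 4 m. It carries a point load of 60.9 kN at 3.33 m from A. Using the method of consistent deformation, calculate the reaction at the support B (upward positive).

Release the roller at B. Primary structure: cantilever fixed at A.
Deflection at B on the released cantilever, summing each load's contribution:
  point load 60.9 at a = 3.33: Pa²(3L − a)/(6EI) = 975.8/EI
Tip deflection under a unit load at B: L³/(3EI) = 21.33/EI.
The prop prevents deflection at B: R_B = δ_0/δ_{BB} = 975.8/21.33 = 45.74 kN.

R_B = 45.74 kN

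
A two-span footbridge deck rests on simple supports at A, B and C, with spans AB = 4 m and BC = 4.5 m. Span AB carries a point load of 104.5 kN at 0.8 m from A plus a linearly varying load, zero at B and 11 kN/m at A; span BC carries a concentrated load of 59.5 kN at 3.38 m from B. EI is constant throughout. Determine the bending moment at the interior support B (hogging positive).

M_B = 40.26 kN·m

Insert a hinge at B; M_B is the redundant, and each span becomes simply supported.
Rotations at B on the released spans (each span's end-slope, ×1/EI):
  span AB: point load 104.5 at a = 0.8: Pab(L + a)/(6LEI) = 53.5/EI
  span AB: triangular load, peak 11: 7w₀L³/(360EI) = 13.69/EI
  span BC: point load 59.5 at a = 3.38: Pab(L + b)/(6LEI) = 46.88/EI
  relative rotation θ_0 = (67.19 + 46.88)/EI = 114.1/EI
A unit hogging moment at B produces rotation L₁/(3EI) + L₂/(3EI) = 2.833/EI.
Compatibility: M_B·(L₁+L₂)/(3EI) = θ_0, giving M_B = 40.26 kN·m (hogging).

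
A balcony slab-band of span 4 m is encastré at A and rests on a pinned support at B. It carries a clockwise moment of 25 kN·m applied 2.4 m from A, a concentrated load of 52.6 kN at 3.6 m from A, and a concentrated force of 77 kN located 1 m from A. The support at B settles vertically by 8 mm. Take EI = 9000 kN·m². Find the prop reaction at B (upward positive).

Release the roller at B. Primary structure: cantilever fixed at A.
Free-end deflection of the primary structure under the applied loading (downward +):
  clockwise couple 25 at a = 2.4: M₀a(2L − a)/(2EI) = 168/EI
  point load 52.6 at a = 3.6: Pa²(3L − a)/(6EI) = 954.4/EI
  point load 77 at a = 1: Pa²(3L − a)/(6EI) = 141.2/EI
  δ_0 = 1264/EI
Flexibility coefficient — unit upward force at B: δ_{BB} = L³/(3EI) = 21.33/EI.
With EI = 9000 kN·m²: δ_0 = 0.14039 m and δ_{BB} = 0.00237 m/kN.
Compatibility — the beam at B must follow the support down by 0.008 m: δ_0 − R_B·δ_{BB} = 0.008, so R_B = (0.14039 − 0.008)/0.00237 = 55.85 kN.

R_B = 55.85 kN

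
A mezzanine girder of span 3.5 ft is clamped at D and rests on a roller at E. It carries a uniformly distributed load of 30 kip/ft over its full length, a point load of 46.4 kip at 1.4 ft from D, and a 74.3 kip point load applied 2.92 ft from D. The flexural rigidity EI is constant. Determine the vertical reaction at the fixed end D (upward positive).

R_D = 120.7 kip

Remove the prop at E; the released (primary) structure is a cantilever built in at D.
Free-end deflection of the primary structure under the applied loading (downward +):
  UDL 30: wL⁴/(8EI) = 562.7/EI
  point load 46.4 at a = 1.4: Pa²(3L − a)/(6EI) = 137.9/EI
  point load 74.3 at a = 2.92: Pa²(3L − a)/(6EI) = 800.3/EI
  δ_0 = 1501/EI
Flexibility coefficient — unit upward force at E: δ_{EE} = L³/(3EI) = 14.29/EI.
Compatibility at E: δ_0 − R_E·δ_{EE} = 0, so R_E = 1501/14.29 = 105 kip.
Vertical equilibrium: R_D = ΣP − R_E = 225.7 − 105 = 120.7 kip.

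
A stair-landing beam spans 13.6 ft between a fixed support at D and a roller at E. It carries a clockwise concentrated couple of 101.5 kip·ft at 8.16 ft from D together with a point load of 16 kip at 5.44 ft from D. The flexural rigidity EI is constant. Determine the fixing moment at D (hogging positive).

M_D = 15.39 kip·ft

Remove the prop at E; the released (primary) structure is a cantilever built in at D.
Downward deflection at the released point E due to the loads:
  clockwise couple 101.5 at a = 8.16: M₀a(2L − a)/(2EI) = 7885/EI
  point load 16 at a = 5.44: Pa²(3L − a)/(6EI) = 2790/EI
  δ_0 = 10675/EI
Tip deflection under a unit load at E: L³/(3EI) = 838.5/EI.
The prop prevents deflection at E: R_E = δ_0/δ_{EE} = 10675/838.5 = 12.73 kip.
Moment equilibrium about D: M_D = Σ(load moments about D) − R_E·L = 188.5 − 12.73×13.6 = 15.39 kip·ft.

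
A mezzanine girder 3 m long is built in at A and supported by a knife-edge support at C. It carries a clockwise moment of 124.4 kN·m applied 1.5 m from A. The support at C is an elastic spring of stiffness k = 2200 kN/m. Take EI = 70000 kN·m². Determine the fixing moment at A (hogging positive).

Take the reaction at C as the redundant and release it; the primary structure is a cantilever fixed at A.
Downward deflection at the released point C due to the loads:
  clockwise couple 124.4 at a = 1.5: M₀a(2L − a)/(2EI) = 419.9/EI
Flexibility coefficient — unit upward force at C: δ_{CC} = L³/(3EI) = 9/EI.
With EI = 70000 kN·m²: δ_0 = 0.005998 m and δ_{CC} = 0.000129 m/kN.
Compatibility — the spring shortens by R_C/k under the reaction it provides: δ_0 − R_C·δ_{CC} = R_C/k. With 1/k = 0.000455 m/kN, R_C = δ_0 / (δ_{CC} + 1/k) = 0.005998 / (0.000129 + 0.000455) = 10.29 kN.
Moment equilibrium about A: M_A = Σ(load moments about A) − R_C·L = 124.4 − 10.29×3 = 93.54 kN·m.

M_A = 93.54 kN·m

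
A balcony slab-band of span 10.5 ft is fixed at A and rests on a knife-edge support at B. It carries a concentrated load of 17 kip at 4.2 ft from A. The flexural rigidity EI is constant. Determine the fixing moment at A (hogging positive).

M_A = 34.27 kip·ft

Remove the prop at B; the released (primary) structure is a cantilever built in at A.
Free-end deflection of the primary structure under the applied loading (downward +):
  point load 17 at a = 4.2: Pa²(3L − a)/(6EI) = 1364/EI
Tip deflection under a unit load at B: L³/(3EI) = 385.9/EI.
Compatibility at B: δ_0 − R_B·δ_{BB} = 0, so R_B = 1364/385.9 = 3.536 kip.
Moment equilibrium about A: M_A = Σ(load moments about A) − R_B·L = 71.4 − 3.536×10.5 = 34.27 kip·ft.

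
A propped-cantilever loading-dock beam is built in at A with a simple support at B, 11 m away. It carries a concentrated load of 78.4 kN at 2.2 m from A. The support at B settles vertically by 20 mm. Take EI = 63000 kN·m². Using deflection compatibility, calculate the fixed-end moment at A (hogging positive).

M_A = 155.4 kN·m

Take the reaction at B as the redundant and release it; the primary structure is a cantilever fixed at A.
Deflection at B on the released cantilever, summing each load's contribution:
  point load 78.4 at a = 2.2: Pa²(3L − a)/(6EI) = 1948/EI
Tip deflection under a unit load at B: L³/(3EI) = 443.7/EI.
With EI = 63000 kN·m²: δ_0 = 0.030919 m and δ_{BB} = 0.007042 m/kN.
Compatibility — the beam at B must follow the support down by 0.02 m: δ_0 − R_B·δ_{BB} = 0.02, so R_B = (0.030919 − 0.02)/0.007042 = 1.55 kN.
Moment equilibrium about A: M_A = Σ(load moments about A) − R_B·L = 172.5 − 1.55×11 = 155.4 kN·m.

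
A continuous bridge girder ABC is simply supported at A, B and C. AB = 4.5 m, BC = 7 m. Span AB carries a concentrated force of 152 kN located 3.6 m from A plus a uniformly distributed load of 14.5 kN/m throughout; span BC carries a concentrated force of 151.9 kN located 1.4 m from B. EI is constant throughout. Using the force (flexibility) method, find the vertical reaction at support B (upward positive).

R_B = 329.1 kN

Take M_B as the redundant. Released structure: two simple spans AB and BC with a hinge at B.
Discontinuity in slope at B on the released structure — sum the simple-span end rotations:
  span AB: point load 152 at a = 3.6: Pab(L + a)/(6LEI) = 147.7/EI
  span AB: UDL 14.5: wL³/(24EI) = 55.05/EI
  span BC: point load 151.9 at a = 1.4: Pab(L + b)/(6LEI) = 357.3/EI
  relative rotation θ_0 = (202.8 + 357.3)/EI = 560.1/EI
A unit hogging moment at B produces rotation L₁/(3EI) + L₂/(3EI) = 3.833/EI.
Compatibility: M_B·(L₁+L₂)/(3EI) = θ_0, giving M_B = 146.1 kN·m (hogging).
Span AB, ΣM about A with M_B applied at B: R_B^{AB}·4.5 = 694 + 146.1, so R_B^{AB} = 186.7 kN and R_A = 217.2 − 186.7 = 30.56 kN.
Span BC, ΣM about C: R_B^{BC}·7 = 850.6 + 146.1, so R_B^{BC} = 142.4 kN and R_C = 151.9 − 142.4 = 9.508 kN.
R_B = 186.7 + 142.4 = 329.1 kN.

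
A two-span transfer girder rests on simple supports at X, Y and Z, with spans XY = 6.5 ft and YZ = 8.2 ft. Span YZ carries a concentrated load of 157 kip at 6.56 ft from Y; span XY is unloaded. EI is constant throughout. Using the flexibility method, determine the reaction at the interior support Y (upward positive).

R_Y = 50.41 kip

Release continuity at Y by inserting a hinge; the redundant is the internal moment M_Y. The primary structure is two simply-supported spans XY and YZ.
Discontinuity in slope at Y on the released structure — sum the simple-span end rotations:
  span YZ: point load 157 at a = 6.56: Pab(L + b)/(6LEI) = 337.8/EI
  relative rotation θ_0 = (0 + 337.8)/EI = 337.8/EI
A unit hogging moment at Y produces rotation L₁/(3EI) + L₂/(3EI) = 4.9/EI.
Compatibility: M_Y·(L₁+L₂)/(3EI) = θ_0, giving M_Y = 68.94 kip·ft (hogging).
Span XY, ΣM about X with M_Y applied at Y: R_Y^{XY}·6.5 = 0 + 68.94, so R_Y^{XY} = 10.61 kip and R_X = 0 − 10.61 = -10.61 kip.
Span YZ, ΣM about Z: R_Y^{YZ}·8.2 = 257.5 + 68.94, so R_Y^{YZ} = 39.81 kip and R_Z = 157 − 39.81 = 117.2 kip.
R_Y = 10.61 + 39.81 = 50.41 kip.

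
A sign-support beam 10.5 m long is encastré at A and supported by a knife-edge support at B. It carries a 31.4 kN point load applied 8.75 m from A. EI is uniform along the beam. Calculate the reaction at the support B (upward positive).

Choose R_B as the redundant. The primary structure is the cantilever fixed at A.
Free-end deflection of the primary structure under the applied loading (downward +):
  point load 31.4 at a = 8.75: Pa²(3L − a)/(6EI) = 9115/EI
Flexibility coefficient — unit upward force at B: δ_{BB} = L³/(3EI) = 385.9/EI.
The prop prevents deflection at B: R_B = δ_0/δ_{BB} = 9115/385.9 = 23.62 kN.

R_B = 23.62 kN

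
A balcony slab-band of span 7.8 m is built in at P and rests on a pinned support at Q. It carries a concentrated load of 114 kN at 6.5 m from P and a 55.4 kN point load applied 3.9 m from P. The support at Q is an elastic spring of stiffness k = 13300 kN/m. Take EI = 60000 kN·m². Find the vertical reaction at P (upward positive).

Choose R_Q as the redundant. The primary structure is the cantilever fixed at P.
Free-end deflection of the primary structure under the applied loading (downward +):
  point load 114 at a = 6.5: Pa²(3L − a)/(6EI) = 13566/EI
  point load 55.4 at a = 3.9: Pa²(3L − a)/(6EI) = 2739/EI
  δ_0 = 16305/EI
Tip deflection under a unit load at Q: L³/(3EI) = 158.2/EI.
With EI = 60000 kN·m²: δ_0 = 0.27175 m and δ_{QQ} = 0.002636 m/kN.
Compatibility — the spring shortens by R_Q/k under the reaction it provides: δ_0 − R_Q·δ_{QQ} = R_Q/k. With 1/k = 0.000075 m/kN, R_Q = δ_0 / (δ_{QQ} + 1/k) = 0.27175 / (0.002636 + 0.000075) = 100.2 kN.
Vertical equilibrium: R_P = ΣP − R_Q = 169.4 − 100.2 = 69.18 kN.

R_P = 69.18 kN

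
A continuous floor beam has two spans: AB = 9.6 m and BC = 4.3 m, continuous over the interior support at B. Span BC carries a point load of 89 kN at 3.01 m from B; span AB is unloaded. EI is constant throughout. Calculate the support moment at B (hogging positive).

M_B = 16.16 kN·m

Insert a hinge at B; M_B is the redundant, and each span becomes simply supported.
End slopes at the hinge B, treating each span as simply supported:
  span BC: point load 89 at a = 3.01: Pab(L + b)/(6LEI) = 74.88/EI
  relative rotation θ_0 = (0 + 74.88)/EI = 74.88/EI
A unit hogging moment at B produces rotation L₁/(3EI) + L₂/(3EI) = 4.633/EI.
Compatibility: M_B·(L₁+L₂)/(3EI) = θ_0, giving M_B = 16.16 kN·m (hogging).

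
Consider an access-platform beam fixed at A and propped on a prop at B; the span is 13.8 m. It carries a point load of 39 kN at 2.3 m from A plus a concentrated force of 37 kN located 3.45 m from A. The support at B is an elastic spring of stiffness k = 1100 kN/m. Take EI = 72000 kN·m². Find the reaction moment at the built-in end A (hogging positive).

Choose R_B as the redundant. The primary structure is the cantilever fixed at A.
Free-end deflection of the primary structure under the applied loading (downward +):
  point load 39 at a = 2.3: Pa²(3L − a)/(6EI) = 1344/EI
  point load 37 at a = 3.45: Pa²(3L − a)/(6EI) = 2785/EI
  δ_0 = 4130/EI
Flexibility coefficient — unit upward force at B: δ_{BB} = L³/(3EI) = 876/EI.
With EI = 72000 kN·m²: δ_0 = 0.05736 m and δ_{BB} = 0.012167 m/kN.
Compatibility — the spring shortens by R_B/k under the reaction it provides: δ_0 − R_B·δ_{BB} = R_B/k. With 1/k = 0.000909 m/kN, R_B = δ_0 / (δ_{BB} + 1/k) = 0.05736 / (0.012167 + 0.000909) = 4.387 kN.
Moment equilibrium about A: M_A = Σ(load moments about A) − R_B·L = 217.3 − 4.387×13.8 = 156.8 kN·m.

M_A = 156.8 kN·m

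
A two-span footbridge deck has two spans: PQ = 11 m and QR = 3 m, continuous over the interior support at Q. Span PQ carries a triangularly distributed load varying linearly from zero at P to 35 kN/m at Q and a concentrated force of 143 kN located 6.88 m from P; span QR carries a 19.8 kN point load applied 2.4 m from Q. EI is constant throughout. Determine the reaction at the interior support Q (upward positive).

R_Q = 416.2 kN

Release continuity at Q by inserting a hinge; the redundant is the internal moment M_Q. The primary structure is two simply-supported spans PQ and QR.
Discontinuity in slope at Q on the released structure — sum the simple-span end rotations:
  span PQ: triangular load, peak 35: w₀L³/(45EI) = 1035/EI
  span PQ: point load 143 at a = 6.88: Pab(L + a)/(6LEI) = 1098/EI
  span QR: point load 19.8 at a = 2.4: Pab(L + b)/(6LEI) = 5.702/EI
  relative rotation θ_0 = (2133 + 5.702)/EI = 2139/EI
A unit hogging moment at Q produces rotation L₁/(3EI) + L₂/(3EI) = 4.667/EI.
Compatibility: M_Q·(L₁+L₂)/(3EI) = θ_0, giving M_Q = 458.4 kN·m (hogging).
Span PQ, ΣM about P with M_Q applied at Q: R_Q^{PQ}·11 = 2396 + 458.4, so R_Q^{PQ} = 259.4 kN and R_P = 335.5 − 259.4 = 76.06 kN.
Span QR, ΣM about R: R_Q^{QR}·3 = 11.88 + 458.4, so R_Q^{QR} = 156.7 kN and R_R = 19.8 − 156.7 = -136.9 kN.
R_Q = 259.4 + 156.7 = 416.2 kN.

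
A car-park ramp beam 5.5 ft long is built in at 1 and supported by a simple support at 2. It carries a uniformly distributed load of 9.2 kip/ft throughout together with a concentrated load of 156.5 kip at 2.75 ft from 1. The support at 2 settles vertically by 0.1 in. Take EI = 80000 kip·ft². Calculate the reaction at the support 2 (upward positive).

Release the roller at 2. Primary structure: cantilever fixed at 1.
Primary-structure tip deflection at 2 by superposition:
  UDL 9.2: wL⁴/(8EI) = 1052/EI
  point load 156.5 at a = 2.75: Pa²(3L − a)/(6EI) = 2712/EI
  δ_0 = 3765/EI
Flexibility coefficient — unit upward force at 2: δ_{22} = L³/(3EI) = 55.46/EI.
With EI = 80000 kip·ft²: δ_0 = 0.047057 ft and δ_{22} = 0.000693 ft/kip.
Compatibility — the beam at 2 must follow the support down by 0.008333 ft: δ_0 − R_2·δ_{22} = 0.008333, so R_2 = (0.047057 − 0.008333)/0.000693 = 55.86 kip.

R_2 = 55.86 kip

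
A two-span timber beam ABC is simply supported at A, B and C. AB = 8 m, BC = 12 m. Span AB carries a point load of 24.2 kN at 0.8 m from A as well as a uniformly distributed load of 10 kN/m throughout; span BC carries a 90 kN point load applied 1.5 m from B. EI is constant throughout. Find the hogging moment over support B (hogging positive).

M_B = 102.3 kN·m

Release continuity at B by inserting a hinge; the redundant is the internal moment M_B. The primary structure is two simply-supported spans AB and BC.
Rotations at B on the released spans (each span's end-slope, ×1/EI):
  span AB: point load 24.2 at a = 0.8: Pab(L + a)/(6LEI) = 25.56/EI
  span AB: UDL 10: wL³/(24EI) = 213.3/EI
  span BC: point load 90 at a = 1.5: Pab(L + b)/(6LEI) = 443/EI
  relative rotation θ_0 = (238.9 + 443)/EI = 681.9/EI
A unit hogging moment at B produces rotation L₁/(3EI) + L₂/(3EI) = 6.667/EI.
Compatibility: M_B·(L₁+L₂)/(3EI) = θ_0, giving M_B = 102.3 kN·m (hogging).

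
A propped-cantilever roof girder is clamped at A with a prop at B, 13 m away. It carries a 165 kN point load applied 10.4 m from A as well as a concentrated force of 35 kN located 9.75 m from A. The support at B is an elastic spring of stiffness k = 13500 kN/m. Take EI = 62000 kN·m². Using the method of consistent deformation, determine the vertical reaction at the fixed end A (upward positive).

Choose R_B as the redundant. The primary structure is the cantilever fixed at A.
Primary-structure tip deflection at B by superposition:
  point load 165 at a = 10.4: Pa²(3L − a)/(6EI) = 85068/EI
  point load 35 at a = 9.75: Pa²(3L − a)/(6EI) = 16220/EI
  δ_0 = 101288/EI
Flexibility coefficient — unit upward force at B: δ_{BB} = L³/(3EI) = 732.3/EI.
With EI = 62000 kN·m²: δ_0 = 1.6337 m and δ_{BB} = 0.011812 m/kN.
Compatibility — the spring shortens by R_B/k under the reaction it provides: δ_0 − R_B·δ_{BB} = R_B/k. With 1/k = 0.000074 m/kN, R_B = δ_0 / (δ_{BB} + 1/k) = 1.6337 / (0.011812 + 0.000074) = 137.4 kN.
Vertical equilibrium: R_A = ΣP − R_B = 200 − 137.4 = 62.55 kN.

R_A = 62.55 kN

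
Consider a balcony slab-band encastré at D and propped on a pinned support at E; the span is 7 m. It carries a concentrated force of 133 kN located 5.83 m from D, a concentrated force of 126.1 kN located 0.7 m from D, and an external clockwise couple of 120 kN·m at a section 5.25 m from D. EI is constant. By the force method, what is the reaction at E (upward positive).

R_E = 125.9 kN

Remove the prop at E; the released (primary) structure is a cantilever built in at D.
Primary-structure tip deflection at E by superposition:
  point load 133 at a = 5.83: Pa²(3L − a)/(6EI) = 11429/EI
  point load 126.1 at a = 0.7: Pa²(3L − a)/(6EI) = 209.1/EI
  clockwise couple 120 at a = 5.25: M₀a(2L − a)/(2EI) = 2756/EI
  δ_0 = 14395/EI
Flexibility coefficient — unit upward force at E: δ_{EE} = L³/(3EI) = 114.3/EI.
Compatibility at E: δ_0 − R_E·δ_{EE} = 0, so R_E = 14395/114.3 = 125.9 kN.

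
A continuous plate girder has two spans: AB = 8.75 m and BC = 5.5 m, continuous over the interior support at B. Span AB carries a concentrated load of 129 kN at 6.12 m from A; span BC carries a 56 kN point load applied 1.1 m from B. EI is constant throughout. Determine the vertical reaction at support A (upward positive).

Take M_B as the redundant. Released structure: two simple spans AB and BC with a hinge at B.
Discontinuity in slope at B on the released structure — sum the simple-span end rotations:
  span AB: point load 129 at a = 6.12: Pab(L + a)/(6LEI) = 588.1/EI
  span BC: point load 56 at a = 1.1: Pab(L + b)/(6LEI) = 81.31/EI
  relative rotation θ_0 = (588.1 + 81.31)/EI = 669.4/EI
A unit hogging moment at B produces rotation L₁/(3EI) + L₂/(3EI) = 4.75/EI.
Slope continuity at B: θ_0 = M_B·4.75/EI, so M_B = 669.4/4.75 = 140.9 kN·m (hogging).
Span AB, ΣM about A with M_B applied at B: R_B^{AB}·8.75 = 789.5 + 140.9, so R_B^{AB} = 106.3 kN and R_A = 129 − 106.3 = 22.67 kN.

R_A = 22.67 kN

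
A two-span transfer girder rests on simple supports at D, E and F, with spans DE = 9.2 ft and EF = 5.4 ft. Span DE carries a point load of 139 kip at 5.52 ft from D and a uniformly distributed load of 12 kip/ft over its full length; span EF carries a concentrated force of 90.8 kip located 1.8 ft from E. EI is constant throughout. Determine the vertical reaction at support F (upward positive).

R_F = -19.42 kip

Release continuity at E by inserting a hinge; the redundant is the internal moment M_E. The primary structure is two simply-supported spans DE and EF.
Rotations at E on the released spans (each span's end-slope, ×1/EI):
  span DE: point load 139 at a = 5.52: Pab(L + a)/(6LEI) = 753/EI
  span DE: UDL 12: wL³/(24EI) = 389.3/EI
  span EF: point load 90.8 at a = 1.8: Pab(L + b)/(6LEI) = 163.4/EI
  relative rotation θ_0 = (1142 + 163.4)/EI = 1306/EI
A unit hogging moment at E produces rotation L₁/(3EI) + L₂/(3EI) = 4.867/EI.
Compatibility: M_E·(L₁+L₂)/(3EI) = θ_0, giving M_E = 268.3 kip·ft (hogging).
Span EF, ΣM about F: R_E^{EF}·5.4 = 326.9 + 268.3, so R_E^{EF} = 110.2 kip and R_F = 90.8 − 110.2 = -19.42 kip.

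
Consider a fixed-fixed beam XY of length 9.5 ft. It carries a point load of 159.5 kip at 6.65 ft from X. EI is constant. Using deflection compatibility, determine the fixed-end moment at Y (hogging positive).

M_Y = 222.7 kip·ft

Take the two fixed-end moments M_X, M_Y as redundants; the released structure is the simple span XY.
Simple-span end rotations at X and Y under the given loads:
  at X: point load 159.5 at a = 6.65: Pab(L + b)/(6LEI) = 655/EI
  at Y: point load 159.5 at a = 6.65: Pab(L + a)/(6LEI) = 856.5/EI
  θ_X0 = 655/EI,  θ_Y0 = 856.5/EI
Flexibility coefficients: a unit moment at one end gives L/(3EI) there and L/(6EI) at the far end, so f₁₁ = f₂₂ = 3.167/EI and f₁₂ = f₂₁ = 1.583/EI.
Compatibility — zero rotation at each built-in end:
  3.167 M_X + 1.583 M_Y = 655
  1.583 M_X + 3.167 M_Y = 856.5
Solving the pair gives M_X = 95.46 kip·ft and M_Y = 222.7 kip·ft (hogging).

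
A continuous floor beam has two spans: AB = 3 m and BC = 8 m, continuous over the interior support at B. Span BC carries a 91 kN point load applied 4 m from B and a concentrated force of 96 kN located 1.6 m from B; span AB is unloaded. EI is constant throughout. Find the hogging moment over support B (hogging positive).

Take M_B as the redundant. Released structure: two simple spans AB and BC with a hinge at B.
End slopes at the hinge B, treating each span as simply supported:
  span BC: point load 91 at a = 4: Pab(L + b)/(6LEI) = 364/EI
  span BC: point load 96 at a = 1.6: Pab(L + b)/(6LEI) = 294.9/EI
  relative rotation θ_0 = (0 + 658.9)/EI = 658.9/EI
A unit hogging moment at B produces rotation L₁/(3EI) + L₂/(3EI) = 3.667/EI.
Slope continuity at B: θ_0 = M_B·3.667/EI, so M_B = 658.9/3.667 = 179.7 kN·m (hogging).

M_B = 179.7 kN·m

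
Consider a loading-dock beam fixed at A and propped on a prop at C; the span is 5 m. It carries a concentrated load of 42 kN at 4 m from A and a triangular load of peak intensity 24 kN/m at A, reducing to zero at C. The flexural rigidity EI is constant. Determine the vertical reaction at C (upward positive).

R_C = 41.57 kN

Release the roller at C. Primary structure: cantilever fixed at A.
Downward deflection at the released point C due to the loads:
  point load 42 at a = 4: Pa²(3L − a)/(6EI) = 1232/EI
  triangular load, peak 24 at the fixed end: w₀L⁴/(30EI) = 500/EI
  δ_0 = 1732/EI
Tip deflection under a unit load at C: L³/(3EI) = 41.67/EI.
Compatibility at C: δ_0 − R_C·δ_{CC} = 0, so R_C = 1732/41.67 = 41.57 kN.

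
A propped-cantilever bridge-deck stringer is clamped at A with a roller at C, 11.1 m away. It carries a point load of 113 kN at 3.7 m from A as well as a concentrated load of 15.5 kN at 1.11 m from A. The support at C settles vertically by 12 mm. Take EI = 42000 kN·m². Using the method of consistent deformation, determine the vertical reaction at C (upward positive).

Release the roller at C. Primary structure: cantilever fixed at A.
Deflection at C on the released cantilever, summing each load's contribution:
  point load 113 at a = 3.7: Pa²(3L − a)/(6EI) = 7632/EI
  point load 15.5 at a = 1.11: Pa²(3L − a)/(6EI) = 102.5/EI
  δ_0 = 7734/EI
Flexibility coefficient — unit upward force at C: δ_{CC} = L³/(3EI) = 455.9/EI.
With EI = 42000 kN·m²: δ_0 = 0.18415 m and δ_{CC} = 0.010854 m/kN.
Compatibility — the beam at C must follow the support down by 0.012 m: δ_0 − R_C·δ_{CC} = 0.012, so R_C = (0.18415 − 0.012)/0.010854 = 15.86 kN.

R_C = 15.86 kN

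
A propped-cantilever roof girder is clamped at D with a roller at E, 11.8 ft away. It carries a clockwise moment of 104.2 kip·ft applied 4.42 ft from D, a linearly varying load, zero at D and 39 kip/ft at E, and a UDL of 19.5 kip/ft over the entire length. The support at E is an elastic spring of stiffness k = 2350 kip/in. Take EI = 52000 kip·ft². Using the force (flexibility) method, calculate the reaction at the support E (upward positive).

R_E = 220.2 kip

Remove the prop at E; the released (primary) structure is a cantilever built in at D.
Downward deflection at the released point E due to the loads:
  clockwise couple 104.2 at a = 4.42: M₀a(2L − a)/(2EI) = 4417/EI
  triangular load, peak 39 at the free end: 11w₀L⁴/(120EI) = 69311/EI
  UDL 19.5: wL⁴/(8EI) = 47258/EI
  δ_0 = 120986/EI
Flexibility coefficient — unit upward force at E: δ_{EE} = L³/(3EI) = 547.7/EI.
With EI = 52000 kip·ft²: δ_0 = 2.3267 ft and δ_{EE} = 0.010532 ft/kip.
Compatibility — the spring shortens by R_E/k under the reaction it provides: δ_0 − R_E·δ_{EE} = R_E/k. With 1/k = 1/(2350×12) ft/kip = 0.000035 ft/kip, R_E = δ_0 / (δ_{EE} + 1/k) = 2.3267 / (0.010532 + 0.000035) = 220.2 kip.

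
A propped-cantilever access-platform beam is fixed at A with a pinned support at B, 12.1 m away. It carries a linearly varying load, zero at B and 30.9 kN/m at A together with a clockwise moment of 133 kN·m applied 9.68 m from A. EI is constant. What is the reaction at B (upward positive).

Take the reaction at B as the redundant and release it; the primary structure is a cantilever fixed at A.
Downward deflection at the released point B due to the loads:
  triangular load, peak 30.9 at the fixed end: w₀L⁴/(30EI) = 22079/EI
  clockwise couple 133 at a = 9.68: M₀a(2L − a)/(2EI) = 9347/EI
  δ_0 = 31426/EI
Flexibility coefficient — unit upward force at B: δ_{BB} = L³/(3EI) = 590.5/EI.
Compatibility at B: δ_0 − R_B·δ_{BB} = 0, so R_B = 31426/590.5 = 53.22 kN.

R_B = 53.22 kN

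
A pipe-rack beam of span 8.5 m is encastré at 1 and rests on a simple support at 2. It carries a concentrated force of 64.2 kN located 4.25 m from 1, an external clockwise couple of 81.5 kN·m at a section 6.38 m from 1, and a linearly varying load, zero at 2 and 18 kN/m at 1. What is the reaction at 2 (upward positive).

Choose R_2 as the redundant. The primary structure is the cantilever fixed at 1.
Deflection at 2 on the released cantilever, summing each load's contribution:
  point load 64.2 at a = 4.25: Pa²(3L − a)/(6EI) = 4107/EI
  clockwise couple 81.5 at a = 6.38: M₀a(2L − a)/(2EI) = 2761/EI
  triangular load, peak 18 at the fixed end: w₀L⁴/(30EI) = 3132/EI
  δ_0 = 10000/EI
Flexibility coefficient — unit upward force at 2: δ_{22} = L³/(3EI) = 204.7/EI.
The prop prevents deflection at 2: R_2 = δ_0/δ_{22} = 10000/204.7 = 48.85 kN.

R_2 = 48.85 kN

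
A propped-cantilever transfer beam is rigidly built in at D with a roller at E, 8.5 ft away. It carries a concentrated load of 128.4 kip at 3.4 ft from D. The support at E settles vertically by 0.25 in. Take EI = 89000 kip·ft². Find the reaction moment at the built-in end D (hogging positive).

M_D = 286.5 kip·ft

Take the reaction at E as the redundant and release it; the primary structure is a cantilever fixed at D.
Free-end deflection of the primary structure under the applied loading (downward +):
  point load 128.4 at a = 3.4: Pa²(3L − a)/(6EI) = 5467/EI
Tip deflection under a unit load at E: L³/(3EI) = 204.7/EI.
With EI = 89000 kip·ft²: δ_0 = 0.061429 ft and δ_{EE} = 0.0023 ft/kip.
Compatibility — the beam at E must follow the support down by 0.02083 ft: δ_0 − R_E·δ_{EE} = 0.02083, so R_E = (0.061429 − 0.02083)/0.0023 = 17.65 kip.
Moment equilibrium about D: M_D = Σ(load moments about D) − R_E·L = 436.6 − 17.65×8.5 = 286.5 kip·ft.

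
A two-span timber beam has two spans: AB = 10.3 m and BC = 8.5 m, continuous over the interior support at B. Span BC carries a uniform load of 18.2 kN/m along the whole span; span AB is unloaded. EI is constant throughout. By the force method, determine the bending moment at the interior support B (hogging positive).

M_B = 74.32 kN·m

Release continuity at B by inserting a hinge; the redundant is the internal moment M_B. The primary structure is two simply-supported spans AB and BC.
Discontinuity in slope at B on the released structure — sum the simple-span end rotations:
  span BC: UDL 18.2: wL³/(24EI) = 465.7/EI
  relative rotation θ_0 = (0 + 465.7)/EI = 465.7/EI
A unit hogging moment at B produces rotation L₁/(3EI) + L₂/(3EI) = 6.267/EI.
Compatibility: M_B·(L₁+L₂)/(3EI) = θ_0, giving M_B = 74.32 kN·m (hogging).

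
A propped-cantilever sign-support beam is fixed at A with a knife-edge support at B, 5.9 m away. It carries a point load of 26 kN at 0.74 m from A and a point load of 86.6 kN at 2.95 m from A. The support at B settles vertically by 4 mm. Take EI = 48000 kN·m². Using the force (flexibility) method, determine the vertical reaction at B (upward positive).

Remove the prop at B; the released (primary) structure is a cantilever built in at A.
Primary-structure tip deflection at B by superposition:
  point load 26 at a = 0.74: Pa²(3L − a)/(6EI) = 40.24/EI
  point load 86.6 at a = 2.95: Pa²(3L − a)/(6EI) = 1853/EI
  δ_0 = 1893/EI
Flexibility coefficient — unit upward force at B: δ_{BB} = L³/(3EI) = 68.46/EI.
With EI = 48000 kN·m²: δ_0 = 0.039436 m and δ_{BB} = 0.001426 m/kN.
Compatibility — the beam at B must follow the support down by 0.004 m: δ_0 − R_B·δ_{BB} = 0.004, so R_B = (0.039436 − 0.004)/0.001426 = 24.85 kN.

R_B = 24.85 kN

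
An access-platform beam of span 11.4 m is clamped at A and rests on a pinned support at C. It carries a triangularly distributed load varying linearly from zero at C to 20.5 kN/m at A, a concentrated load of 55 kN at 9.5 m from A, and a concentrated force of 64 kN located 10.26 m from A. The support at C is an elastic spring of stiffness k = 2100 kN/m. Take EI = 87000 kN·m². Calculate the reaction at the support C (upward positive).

Release the roller at C. Primary structure: cantilever fixed at A.
Downward deflection at the released point C due to the loads:
  triangular load, peak 20.5 at the fixed end: w₀L⁴/(30EI) = 11541/EI
  point load 55 at a = 9.5: Pa²(3L − a)/(6EI) = 20434/EI
  point load 64 at a = 10.26: Pa²(3L − a)/(6EI) = 26881/EI
  δ_0 = 58856/EI
Flexibility coefficient — unit upward force at C: δ_{CC} = L³/(3EI) = 493.8/EI.
With EI = 87000 kN·m²: δ_0 = 0.67651 m and δ_{CC} = 0.005676 m/kN.
Compatibility — the spring shortens by R_C/k under the reaction it provides: δ_0 − R_C·δ_{CC} = R_C/k. With 1/k = 0.000476 m/kN, R_C = δ_0 / (δ_{CC} + 1/k) = 0.67651 / (0.005676 + 0.000476) = 110 kN.

R_C = 110 kN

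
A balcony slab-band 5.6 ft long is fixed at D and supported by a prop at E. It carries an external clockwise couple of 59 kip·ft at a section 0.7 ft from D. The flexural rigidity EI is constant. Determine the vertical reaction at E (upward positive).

R_E = 3.704 kip

Remove the prop at E; the released (primary) structure is a cantilever built in at D.
Downward deflection at the released point E due to the loads:
  clockwise couple 59 at a = 0.7: M₀a(2L − a)/(2EI) = 216.8/EI
Tip deflection under a unit load at E: L³/(3EI) = 58.54/EI.
The prop prevents deflection at E: R_E = δ_0/δ_{EE} = 216.8/58.54 = 3.704 kip.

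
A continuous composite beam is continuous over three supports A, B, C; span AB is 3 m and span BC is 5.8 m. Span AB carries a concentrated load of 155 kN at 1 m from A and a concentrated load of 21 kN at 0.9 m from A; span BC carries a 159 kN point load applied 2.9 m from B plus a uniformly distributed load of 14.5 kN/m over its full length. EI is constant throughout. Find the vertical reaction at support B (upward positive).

R_B = 270.8 kN

Release continuity at B by inserting a hinge; the redundant is the internal moment M_B. The primary structure is two simply-supported spans AB and BC.
Rotations at B on the released spans (each span's end-slope, ×1/EI):
  span AB: point load 155 at a = 1: Pab(L + a)/(6LEI) = 68.89/EI
  span AB: point load 21 at a = 0.9: Pab(L + a)/(6LEI) = 8.6/EI
  span BC: point load 159 at a = 2.9: Pab(L + b)/(6LEI) = 334.3/EI
  span BC: UDL 14.5: wL³/(24EI) = 117.9/EI
  relative rotation θ_0 = (77.49 + 452.2)/EI = 529.7/EI
A unit hogging moment at B produces rotation L₁/(3EI) + L₂/(3EI) = 2.933/EI.
Slope continuity at B: θ_0 = M_B·2.933/EI, so M_B = 529.7/2.933 = 180.6 kN·m (hogging).
Span AB, ΣM about A with M_B applied at B: R_B^{AB}·3 = 173.9 + 180.6, so R_B^{AB} = 118.2 kN and R_A = 176 − 118.2 = 57.84 kN.
Span BC, ΣM about C: R_B^{BC}·5.8 = 705 + 180.6, so R_B^{BC} = 152.7 kN and R_C = 243.1 − 152.7 = 90.42 kN.
R_B = 118.2 + 152.7 = 270.8 kN.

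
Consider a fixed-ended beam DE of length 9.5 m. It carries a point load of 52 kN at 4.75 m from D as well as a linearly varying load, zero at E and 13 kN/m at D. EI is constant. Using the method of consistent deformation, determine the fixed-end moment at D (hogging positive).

M_D = 120.4 kN·m

Take the two fixed-end moments M_D, M_E as redundants; the released structure is the simple span DE.
End rotations of the released simple span under the applied load (×1/EI):
  at D: point load 52 at a = 4.75: Pab(L + b)/(6LEI) = 293.3/EI
  at E: point load 52 at a = 4.75: Pab(L + a)/(6LEI) = 293.3/EI
  at D: triangular load, peak 13: w₀L³/(45EI) = 247.7/EI
  at E: triangular load, peak 13: 7w₀L³/(360EI) = 216.7/EI
  θ_D0 = 541/EI,  θ_E0 = 510/EI
Flexibility coefficients: a unit moment at one end gives L/(3EI) there and L/(6EI) at the far end, so f₁₁ = f₂₂ = 3.167/EI and f₁₂ = f₂₁ = 1.583/EI.
Compatibility — zero rotation at each built-in end:
  3.167 M_D + 1.583 M_E = 541
  1.583 M_D + 3.167 M_E = 510
Solving the pair gives M_D = 120.4 kN·m and M_E = 100.9 kN·m (hogging).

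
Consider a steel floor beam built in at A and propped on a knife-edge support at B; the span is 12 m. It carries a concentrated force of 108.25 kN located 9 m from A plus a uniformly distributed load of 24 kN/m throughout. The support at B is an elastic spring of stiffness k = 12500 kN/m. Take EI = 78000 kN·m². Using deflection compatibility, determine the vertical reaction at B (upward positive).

R_B = 174.6 kN

Take the reaction at B as the redundant and release it; the primary structure is a cantilever fixed at A.
Primary-structure tip deflection at B by superposition:
  point load 108.25 at a = 9: Pa²(3L − a)/(6EI) = 39457/EI
  UDL 24: wL⁴/(8EI) = 62208/EI
  δ_0 = 101665/EI
Flexibility coefficient — unit upward force at B: δ_{BB} = L³/(3EI) = 576/EI.
With EI = 78000 kN·m²: δ_0 = 1.3034 m and δ_{BB} = 0.007385 m/kN.
Compatibility — the spring shortens by R_B/k under the reaction it provides: δ_0 − R_B·δ_{BB} = R_B/k. With 1/k = 0.00008 m/kN, R_B = δ_0 / (δ_{BB} + 1/k) = 1.3034 / (0.007385 + 0.00008) = 174.6 kN.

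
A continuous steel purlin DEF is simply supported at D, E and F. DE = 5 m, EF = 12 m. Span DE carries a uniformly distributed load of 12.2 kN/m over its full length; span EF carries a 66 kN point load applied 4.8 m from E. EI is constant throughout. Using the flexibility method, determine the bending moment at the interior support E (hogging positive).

M_E = 118.6 kN·m

Release continuity at E by inserting a hinge; the redundant is the internal moment M_E. The primary structure is two simply-supported spans DE and EF.
End slopes at the hinge E, treating each span as simply supported:
  span DE: UDL 12.2: wL³/(24EI) = 63.54/EI
  span EF: point load 66 at a = 4.8: Pab(L + b)/(6LEI) = 608.3/EI
  relative rotation θ_0 = (63.54 + 608.3)/EI = 671.8/EI
A unit hogging moment at E produces rotation L₁/(3EI) + L₂/(3EI) = 5.667/EI.
Compatibility: M_E·(L₁+L₂)/(3EI) = θ_0, giving M_E = 118.6 kN·m (hogging).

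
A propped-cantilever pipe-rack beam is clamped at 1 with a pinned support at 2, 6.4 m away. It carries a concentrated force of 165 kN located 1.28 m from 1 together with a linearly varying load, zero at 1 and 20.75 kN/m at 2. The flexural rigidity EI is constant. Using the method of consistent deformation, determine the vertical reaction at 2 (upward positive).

Remove the prop at 2; the released (primary) structure is a cantilever built in at 1.
Deflection at 2 on the released cantilever, summing each load's contribution:
  point load 165 at a = 1.28: Pa²(3L − a)/(6EI) = 807.4/EI
  triangular load, peak 20.75 at the free end: 11w₀L⁴/(120EI) = 3191/EI
  δ_0 = 3999/EI
Tip deflection under a unit load at 2: L³/(3EI) = 87.38/EI.
The prop prevents deflection at 2: R_2 = δ_0/δ_{22} = 3999/87.38 = 45.76 kN.

R_2 = 45.76 kN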